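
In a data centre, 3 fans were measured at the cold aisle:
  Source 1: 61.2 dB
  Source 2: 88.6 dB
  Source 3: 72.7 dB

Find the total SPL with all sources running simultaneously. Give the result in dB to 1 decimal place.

Σ 10^(Lᵢ/10) = 7.444e+08.
Combined level = 10 log₁₀(7.444e+08) = 88.7 dB.

88.7 dB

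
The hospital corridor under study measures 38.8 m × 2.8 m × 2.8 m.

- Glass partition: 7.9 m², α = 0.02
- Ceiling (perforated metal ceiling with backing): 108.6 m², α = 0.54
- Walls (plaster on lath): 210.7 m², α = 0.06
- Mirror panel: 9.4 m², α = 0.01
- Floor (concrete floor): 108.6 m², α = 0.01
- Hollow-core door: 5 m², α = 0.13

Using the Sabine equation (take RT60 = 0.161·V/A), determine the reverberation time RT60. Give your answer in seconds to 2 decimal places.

0.67 seconds

Total absorption A = 7.9·0.02 + 108.6·0.54 + 210.7·0.06 + 9.4·0.01 + 108.6·0.01 + 5·0.13
  = 0.158 + 58.644 + 12.642 + 0.094 + 1.086 + 0.650 = 73.274 m² sabins.
V = 38.8·2.8·2.8 = 304.192 m³.
T = 0.161 V/A = 0.161·304.192/73.274 = 0.67 s.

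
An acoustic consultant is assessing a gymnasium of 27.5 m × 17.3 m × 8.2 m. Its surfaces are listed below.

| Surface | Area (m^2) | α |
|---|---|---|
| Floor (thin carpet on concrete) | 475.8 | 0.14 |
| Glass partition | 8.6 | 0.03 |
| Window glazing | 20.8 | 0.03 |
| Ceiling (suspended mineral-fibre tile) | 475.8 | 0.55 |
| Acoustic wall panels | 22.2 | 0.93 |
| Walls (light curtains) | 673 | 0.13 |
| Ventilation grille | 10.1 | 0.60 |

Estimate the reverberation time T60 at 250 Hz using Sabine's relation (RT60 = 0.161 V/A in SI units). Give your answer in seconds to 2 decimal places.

1.42 sec

A = Σ Sᵢαᵢ = 475.8×0.14 + 8.6×0.03 + 20.8×0.03 + 475.8×0.55 + 22.2×0.93 + 673×0.13 + 10.1×0.60 = 443.380 sabins.
Volume V = 27.5 × 17.3 × 8.2 = 3901.15 m³.
RT60 = 0.161 · V / A = 0.161 × 3901.15 / 443.380 = 1.42 s.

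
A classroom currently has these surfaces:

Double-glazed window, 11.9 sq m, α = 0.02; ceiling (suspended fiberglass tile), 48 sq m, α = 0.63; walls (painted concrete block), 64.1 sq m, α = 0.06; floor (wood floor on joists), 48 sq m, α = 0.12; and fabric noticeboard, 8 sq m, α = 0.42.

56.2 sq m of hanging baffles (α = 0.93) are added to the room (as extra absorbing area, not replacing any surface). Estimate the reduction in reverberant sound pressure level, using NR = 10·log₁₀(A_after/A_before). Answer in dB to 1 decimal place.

3.4 dB

Summing Sᵢαᵢ: 0.238 + 30.240 + 3.846 + 5.760 + 3.360 → A_before = 43.444 sabins.
Added absorption = 56.2 × 0.93 = 52.266 sabins.
New total A_after = 95.710 sabins.
Reduction = 10 log₁₀(A_after/A_before) = 10 log₁₀(2.2031) = 3.4 dB.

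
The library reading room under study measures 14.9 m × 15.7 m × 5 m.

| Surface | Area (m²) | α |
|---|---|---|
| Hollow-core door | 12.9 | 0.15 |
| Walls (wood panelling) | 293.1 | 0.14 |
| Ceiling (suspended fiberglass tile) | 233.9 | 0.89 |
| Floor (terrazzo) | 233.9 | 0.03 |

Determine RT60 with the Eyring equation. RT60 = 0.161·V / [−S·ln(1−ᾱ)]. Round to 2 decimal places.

0.60 s

S = Σ Sᵢ = 773.8 m².
Absorption A = 12.9·0.15 + 293.1·0.14 + 233.9·0.89 + 233.9·0.03 = 258.157 sabins.
ᾱ = 258.157 / 773.8 = 0.3336.
Eyring denominator: −S ln(1−ᾱ) = 314.058.
V = 14.9 × 15.7 × 5 = 1169.65 m³.
T = 0.161·V/[−S·ln(1−ᾱ)] = 0.161·1169.65/314.058 = 0.60 s.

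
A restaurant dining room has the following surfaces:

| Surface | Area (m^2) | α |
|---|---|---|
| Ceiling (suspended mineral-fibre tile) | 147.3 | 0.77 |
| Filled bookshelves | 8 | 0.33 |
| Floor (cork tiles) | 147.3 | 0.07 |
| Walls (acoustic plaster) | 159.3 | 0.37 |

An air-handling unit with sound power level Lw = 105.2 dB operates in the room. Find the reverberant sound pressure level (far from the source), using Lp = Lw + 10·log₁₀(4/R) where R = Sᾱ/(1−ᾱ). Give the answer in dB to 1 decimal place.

A = 185.313 sabins; S = 461.9 m^2.
ᾱ = 185.313/461.9 = 0.4012; R = Sᾱ/(1−ᾱ) = 185.313/(1−0.4012) = 309.474 m^2.
Lp = 105.2 + 10·log₁₀(4/309.474) = 105.2 + (-18.89) = 86.3 dB.

86.3 dB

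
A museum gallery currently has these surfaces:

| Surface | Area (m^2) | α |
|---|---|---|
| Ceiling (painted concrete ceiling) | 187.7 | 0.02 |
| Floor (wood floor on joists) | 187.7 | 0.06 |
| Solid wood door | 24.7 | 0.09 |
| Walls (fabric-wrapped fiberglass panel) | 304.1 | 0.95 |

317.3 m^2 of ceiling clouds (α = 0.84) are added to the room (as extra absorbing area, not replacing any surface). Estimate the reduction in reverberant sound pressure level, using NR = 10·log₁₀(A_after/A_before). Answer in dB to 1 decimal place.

A_before = Σ Sᵢαᵢ = 187.7×0.02 + 187.7×0.06 + 24.7×0.09 + 304.1×0.95 = 306.134 sabins.
Treatment contributes 317.3·0.84 = 266.532 sabins.
New total A_after = 572.666 sabins.
Reduction = 10 log₁₀(A_after/A_before) = 10 log₁₀(1.8706) = 2.7 dB.

2.7 dB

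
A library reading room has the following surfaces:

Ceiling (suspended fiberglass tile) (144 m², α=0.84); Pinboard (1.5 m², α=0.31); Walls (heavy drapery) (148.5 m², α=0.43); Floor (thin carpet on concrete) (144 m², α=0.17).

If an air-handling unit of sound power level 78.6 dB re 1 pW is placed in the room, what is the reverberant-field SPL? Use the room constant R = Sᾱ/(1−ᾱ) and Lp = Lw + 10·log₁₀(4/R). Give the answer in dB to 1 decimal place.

A = 209.760 sabins; S = 438.0 m².
ᾱ = 209.760/438.0 = 0.4789; R = Sᾱ/(1−ᾱ) = 209.760/(1−0.4789) = 402.533 m².
Lp = Lw + 10 log₁₀(4/R) = 78.6 -20.03 = 58.6 dB.

58.6 dB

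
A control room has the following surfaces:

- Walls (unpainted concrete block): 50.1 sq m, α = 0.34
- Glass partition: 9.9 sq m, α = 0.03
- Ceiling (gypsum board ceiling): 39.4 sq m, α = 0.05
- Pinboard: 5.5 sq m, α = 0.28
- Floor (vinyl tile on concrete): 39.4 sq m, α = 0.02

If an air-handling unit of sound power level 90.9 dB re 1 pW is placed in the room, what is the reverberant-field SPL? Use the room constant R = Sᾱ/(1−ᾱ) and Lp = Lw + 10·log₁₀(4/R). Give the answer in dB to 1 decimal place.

82.9 dB

Σ(Sᵢαᵢ) = 50.1·0.34 + 9.9·0.03 + 39.4·0.05 + 5.5·0.28 + 39.4·0.02 = 21.629; total area S = 144.3 sq m.
ᾱ = 0.1499, so room constant R = A/(1−ᾱ) = 25.443 sq m.
Lp = 90.9 + 10·log₁₀(4/25.443) = 90.9 + (-8.04) = 82.9 dB.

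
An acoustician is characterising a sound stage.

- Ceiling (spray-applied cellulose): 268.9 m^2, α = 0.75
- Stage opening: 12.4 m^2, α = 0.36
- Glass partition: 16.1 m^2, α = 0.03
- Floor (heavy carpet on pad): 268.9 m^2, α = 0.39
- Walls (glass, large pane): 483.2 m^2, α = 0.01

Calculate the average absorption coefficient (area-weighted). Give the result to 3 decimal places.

0.301

S = Σ Sᵢ = 268.9 + 12.4 + 16.1 + 268.9 + 483.2 = 1049.5 m^2.
A = 268.9*0.75 + 12.4*0.36 + 16.1*0.03 + 268.9*0.39 + 483.2*0.01 = 316.325 sabins.
ᾱ = A/S = 0.301.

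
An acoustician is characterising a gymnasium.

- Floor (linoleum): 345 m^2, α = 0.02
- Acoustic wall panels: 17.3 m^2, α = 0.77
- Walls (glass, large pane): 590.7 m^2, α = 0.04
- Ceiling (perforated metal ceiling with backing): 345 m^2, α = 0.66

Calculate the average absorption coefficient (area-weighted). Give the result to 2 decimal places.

S = Σ Sᵢ = 345 + 17.3 + 590.7 + 345 = 1298.0 m^2.
A = 345·0.02 + 17.3·0.77 + 590.7·0.04 + 345·0.66 = 271.549 sabins.
ᾱ = 271.549 / 1298.0 = 0.21.

0.21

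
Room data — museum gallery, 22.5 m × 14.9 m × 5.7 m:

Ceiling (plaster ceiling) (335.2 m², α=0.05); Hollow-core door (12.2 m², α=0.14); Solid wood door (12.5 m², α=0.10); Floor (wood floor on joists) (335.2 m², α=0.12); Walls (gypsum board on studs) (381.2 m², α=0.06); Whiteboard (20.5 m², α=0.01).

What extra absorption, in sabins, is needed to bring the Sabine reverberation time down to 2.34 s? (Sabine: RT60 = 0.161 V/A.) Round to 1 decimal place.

A₁ = Σ Sᵢαᵢ = 335.2×0.05 + 12.2×0.14 + 12.5×0.10 + 335.2×0.12 + 381.2×0.06 + 20.5×0.01 = 83.019 sabins.
For T = 2.34 s, need A₂ = 0.161·V/T = 0.161·1910.925/2.34 = 131.478 sabins.
Additional absorption ΔA = 131.478 − 83.019 = 48.5 sabins.

48.5 sabins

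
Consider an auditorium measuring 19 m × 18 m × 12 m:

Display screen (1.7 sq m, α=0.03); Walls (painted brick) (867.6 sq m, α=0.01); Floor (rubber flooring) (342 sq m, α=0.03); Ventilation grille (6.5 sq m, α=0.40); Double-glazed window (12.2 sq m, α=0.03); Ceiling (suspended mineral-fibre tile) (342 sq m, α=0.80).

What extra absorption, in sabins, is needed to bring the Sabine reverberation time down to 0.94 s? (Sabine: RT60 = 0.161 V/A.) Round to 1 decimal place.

407.4 sabins

Summing Sᵢαᵢ: 0.051 + 8.676 + 10.260 + 2.600 + 0.366 + 273.600 → A₁ = 295.553 sabins.
Target A₂ = 0.161·4104/0.94 = 702.919 sabins (V = 4104 m³).
ΔA = A₂ − A₁ = 702.919 − 295.553 = 407.4 sabins.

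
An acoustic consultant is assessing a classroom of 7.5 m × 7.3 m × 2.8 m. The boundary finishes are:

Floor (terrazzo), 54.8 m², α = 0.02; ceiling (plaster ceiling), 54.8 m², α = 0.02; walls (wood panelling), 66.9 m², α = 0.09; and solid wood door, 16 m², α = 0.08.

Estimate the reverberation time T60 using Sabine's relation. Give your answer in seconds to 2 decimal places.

Total absorption A = 54.8×0.02 + 54.8×0.02 + 66.9×0.09 + 16×0.08
  = 1.096 + 1.096 + 6.021 + 1.280 = 9.493 m² sabins.
Room volume: 153.3 m³.
T = 0.161 V/A = 0.161·153.3/9.493 = 2.60 s.

2.60 seconds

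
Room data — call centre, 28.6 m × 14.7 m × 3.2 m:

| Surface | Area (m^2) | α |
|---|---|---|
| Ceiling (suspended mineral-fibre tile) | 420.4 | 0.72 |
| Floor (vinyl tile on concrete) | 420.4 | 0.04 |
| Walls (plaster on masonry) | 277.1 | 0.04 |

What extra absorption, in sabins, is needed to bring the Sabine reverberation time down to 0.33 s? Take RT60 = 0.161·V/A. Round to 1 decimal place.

Total absorption A₁ = 420.4×0.72 + 420.4×0.04 + 277.1×0.04
  = 302.688 + 16.816 + 11.084 = 330.588 m^2 sabins.
For T = 0.33 s, need A₂ = 0.161·V/T = 0.161·1345.344/0.33 = 656.365 sabins.
Additional absorption ΔA = 656.365 − 330.588 = 325.8 sabins.

325.8 sabins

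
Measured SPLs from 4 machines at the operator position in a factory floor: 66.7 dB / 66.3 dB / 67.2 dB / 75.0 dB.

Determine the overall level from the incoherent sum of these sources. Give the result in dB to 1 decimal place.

Sum in the linear (power) domain: Σ 10^(Lᵢ/10) = 10^(66.7/10) + 10^(66.3/10) + 10^(67.2/10) + 10^(75.0/10) = 4.581e+07.
Back to dB: 10·log₁₀ Σ = 76.6 dB.

76.6 dB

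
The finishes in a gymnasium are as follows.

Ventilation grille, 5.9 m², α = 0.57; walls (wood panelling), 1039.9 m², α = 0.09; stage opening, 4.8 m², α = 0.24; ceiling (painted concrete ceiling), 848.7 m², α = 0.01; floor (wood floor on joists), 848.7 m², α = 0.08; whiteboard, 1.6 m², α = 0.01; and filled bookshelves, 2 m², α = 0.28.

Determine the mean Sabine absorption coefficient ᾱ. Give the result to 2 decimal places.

Total surface area S = 2751.6 m².
Weighted sum Σ Sα = 175.065.
ᾱ = 175.065 / 2751.6 = 0.06.

0.06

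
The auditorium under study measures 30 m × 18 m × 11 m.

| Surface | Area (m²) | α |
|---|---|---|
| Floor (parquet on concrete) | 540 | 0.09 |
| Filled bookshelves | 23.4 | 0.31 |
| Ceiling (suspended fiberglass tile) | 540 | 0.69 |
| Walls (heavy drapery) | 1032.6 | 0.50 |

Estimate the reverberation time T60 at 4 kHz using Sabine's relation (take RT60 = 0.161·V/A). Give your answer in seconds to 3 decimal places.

1.012 seconds

A = Σ Sᵢαᵢ = 540*0.09 + 23.4*0.31 + 540*0.69 + 1032.6*0.50 = 944.754 sabins.
Volume V = 30 × 18 × 11 = 5940 m³.
RT60 = 0.161 · V / A = 0.161 × 5940 / 944.754 = 1.012 s.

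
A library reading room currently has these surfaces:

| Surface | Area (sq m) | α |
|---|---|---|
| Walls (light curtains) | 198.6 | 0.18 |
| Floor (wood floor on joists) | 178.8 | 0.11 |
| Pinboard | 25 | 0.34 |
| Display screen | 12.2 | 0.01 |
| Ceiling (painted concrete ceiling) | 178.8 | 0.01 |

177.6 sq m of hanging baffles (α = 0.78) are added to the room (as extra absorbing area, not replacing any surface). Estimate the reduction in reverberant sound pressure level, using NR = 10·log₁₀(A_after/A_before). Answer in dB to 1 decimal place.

4.9 dB

A_before = Σ Sᵢαᵢ = 198.6×0.18 + 178.8×0.11 + 25×0.34 + 12.2×0.01 + 178.8×0.01 = 65.826 sabins.
Added absorption = 177.6 × 0.78 = 138.528 sabins.
New total A_after = 204.354 sabins.
NR = 10·log₁₀(204.354/65.826) = 4.9 dB.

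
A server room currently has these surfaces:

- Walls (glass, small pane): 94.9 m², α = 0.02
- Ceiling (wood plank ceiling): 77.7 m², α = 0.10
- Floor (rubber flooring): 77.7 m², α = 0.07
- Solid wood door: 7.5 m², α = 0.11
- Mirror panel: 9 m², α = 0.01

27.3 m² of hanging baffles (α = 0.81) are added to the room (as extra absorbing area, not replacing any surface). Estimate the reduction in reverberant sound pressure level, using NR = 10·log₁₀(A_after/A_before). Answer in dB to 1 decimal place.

Equivalent absorption area: A_before = 94.9·0.02 + 77.7·0.10 + 77.7·0.07 + 7.5·0.11 + 9·0.01 = 16.022 m².
Added absorption = 27.3 × 0.81 = 22.113 sabins.
New total A_after = 38.135 sabins.
NR = 10·log₁₀(38.135/16.022) = 3.8 dB.

3.8 dB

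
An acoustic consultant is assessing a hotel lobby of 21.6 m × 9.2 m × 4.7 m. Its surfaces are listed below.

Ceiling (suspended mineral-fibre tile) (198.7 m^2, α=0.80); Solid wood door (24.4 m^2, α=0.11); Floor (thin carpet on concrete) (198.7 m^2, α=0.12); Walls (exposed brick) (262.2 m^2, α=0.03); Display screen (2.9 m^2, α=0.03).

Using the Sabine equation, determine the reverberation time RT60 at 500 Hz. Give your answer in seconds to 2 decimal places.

0.78 s

A = Σ Sᵢαᵢ = 198.7×0.80 + 24.4×0.11 + 198.7×0.12 + 262.2×0.03 + 2.9×0.03 = 193.441 sabins.
Room volume: 933.984 m³.
T = 0.161 V/A = 0.161·933.984/193.441 = 0.78 s.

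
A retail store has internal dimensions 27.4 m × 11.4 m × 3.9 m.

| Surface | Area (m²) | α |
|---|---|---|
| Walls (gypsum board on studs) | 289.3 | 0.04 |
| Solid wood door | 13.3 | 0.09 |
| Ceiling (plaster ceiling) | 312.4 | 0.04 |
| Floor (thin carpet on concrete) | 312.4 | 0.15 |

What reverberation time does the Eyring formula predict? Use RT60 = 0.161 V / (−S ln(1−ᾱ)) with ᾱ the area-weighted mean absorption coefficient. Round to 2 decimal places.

2.61 seconds

Total surface area S = 289.3 + 13.3 + 312.4 + 312.4 = 927.4 m².
Σ(Sᵢαᵢ) = 289.3·0.04 + 13.3·0.09 + 312.4·0.04 + 312.4·0.15 = 72.125.
ᾱ = 72.125 / 927.4 = 0.0778.
Eyring denominator: −S ln(1−ᾱ) = 75.113.
V = 27.4 × 11.4 × 3.9 = 1218.204 m³.
RT60 = 0.161 × 1218.204 / 75.113 = 2.61 s.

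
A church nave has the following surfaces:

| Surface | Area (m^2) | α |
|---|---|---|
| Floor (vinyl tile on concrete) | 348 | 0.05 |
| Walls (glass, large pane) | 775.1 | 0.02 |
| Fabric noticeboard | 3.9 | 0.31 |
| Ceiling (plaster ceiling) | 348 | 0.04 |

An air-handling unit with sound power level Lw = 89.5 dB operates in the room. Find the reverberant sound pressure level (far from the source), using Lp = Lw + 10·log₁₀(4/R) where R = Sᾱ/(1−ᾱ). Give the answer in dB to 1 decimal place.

A = 48.031 sabins; S = 1475.0 m^2.
ᾱ = 48.031/1475.0 = 0.0326; R = Sᾱ/(1−ᾱ) = 48.031/(1−0.0326) = 49.650 m^2.
Lp = Lw + 10 log₁₀(4/R) = 89.5 -10.94 = 78.6 dB.

78.6 dB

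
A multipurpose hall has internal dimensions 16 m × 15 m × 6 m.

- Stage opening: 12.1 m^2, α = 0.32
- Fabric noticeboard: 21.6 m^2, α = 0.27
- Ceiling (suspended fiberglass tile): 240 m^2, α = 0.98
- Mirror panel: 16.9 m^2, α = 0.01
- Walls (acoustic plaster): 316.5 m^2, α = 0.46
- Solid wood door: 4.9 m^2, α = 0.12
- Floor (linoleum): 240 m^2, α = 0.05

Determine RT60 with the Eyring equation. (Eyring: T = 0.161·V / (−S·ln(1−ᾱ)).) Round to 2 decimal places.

0.42 sec

S = Σ Sᵢ = 852.0 m^2.
Absorption A = 12.1×0.32 + 21.6×0.27 + 240×0.98 + 16.9×0.01 + 316.5×0.46 + 4.9×0.12 + 240×0.05 = 403.251 sabins.
Mean coefficient ᾱ = A/S = 0.4733.
−S·ln(1−ᾱ) = −852.0 × ln(1 − 0.4733) = 546.238.
V = 16 × 15 × 6 = 1440 m³.
RT60 = 0.161 × 1440 / 546.238 = 0.42 s.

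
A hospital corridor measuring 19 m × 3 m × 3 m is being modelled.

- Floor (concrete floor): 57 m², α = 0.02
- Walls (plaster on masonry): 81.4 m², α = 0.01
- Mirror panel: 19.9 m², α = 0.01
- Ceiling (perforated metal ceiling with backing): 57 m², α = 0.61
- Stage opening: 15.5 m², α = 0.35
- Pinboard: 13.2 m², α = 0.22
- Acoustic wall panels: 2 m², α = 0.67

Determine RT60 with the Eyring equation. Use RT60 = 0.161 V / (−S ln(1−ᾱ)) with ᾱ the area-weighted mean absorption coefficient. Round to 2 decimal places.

0.53 s

S = Σ Sᵢ = 246.0 m².
Σ(Sᵢαᵢ) = 57×0.02 + 81.4×0.01 + 19.9×0.01 + 57×0.61 + 15.5×0.35 + 13.2×0.22 + 2×0.67 = 46.592.
Mean coefficient ᾱ = A/S = 0.1894.
−S·ln(1−ᾱ) = −246.0 × ln(1 − 0.1894) = 51.655.
V = 19 × 3 × 3 = 171 m³.
T = 0.161·V/[−S·ln(1−ᾱ)] = 0.161·171/51.655 = 0.53 s.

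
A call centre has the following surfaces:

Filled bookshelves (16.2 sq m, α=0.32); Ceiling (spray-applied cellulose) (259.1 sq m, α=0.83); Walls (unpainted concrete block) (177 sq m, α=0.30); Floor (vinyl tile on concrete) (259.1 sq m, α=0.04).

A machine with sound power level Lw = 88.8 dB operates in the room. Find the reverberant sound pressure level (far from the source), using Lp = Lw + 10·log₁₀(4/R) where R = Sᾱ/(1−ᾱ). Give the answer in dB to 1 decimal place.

68.1 dB

A = 283.701 sabins; S = 711.4 sq m.
ᾱ = 0.3988, so room constant R = A/(1−ᾱ) = 471.891 sq m.
Lp = Lw + 10 log₁₀(4/R) = 88.8 -20.72 = 68.1 dB.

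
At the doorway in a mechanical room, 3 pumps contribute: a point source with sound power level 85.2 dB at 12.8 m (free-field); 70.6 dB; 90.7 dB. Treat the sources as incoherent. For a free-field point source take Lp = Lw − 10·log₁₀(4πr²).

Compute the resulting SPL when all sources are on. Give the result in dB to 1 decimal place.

90.7 dB

Source at 12.8 m: Lp = 85.2 − 10·log₁₀(4π·12.8²) = 85.2 − 10·log₁₀(2058.874) = 52.1 dB.
Sum in the linear (power) domain: Σ 10^(Lᵢ/10) = 10^(52.1/10) + 10^(70.6/10) + 10^(90.7/10) = 1.187e+09.
Back to dB: 10·log₁₀ Σ = 90.7 dB.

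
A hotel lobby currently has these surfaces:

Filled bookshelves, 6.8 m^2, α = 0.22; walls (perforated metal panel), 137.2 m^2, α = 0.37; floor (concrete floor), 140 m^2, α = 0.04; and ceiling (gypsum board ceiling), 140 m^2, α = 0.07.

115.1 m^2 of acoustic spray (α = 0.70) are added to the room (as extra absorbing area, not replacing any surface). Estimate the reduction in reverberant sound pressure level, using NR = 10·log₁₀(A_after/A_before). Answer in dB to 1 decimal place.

Total absorption A_before = 6.8·0.22 + 137.2·0.37 + 140·0.04 + 140·0.07
  = 1.496 + 50.764 + 5.600 + 9.800 = 67.660 m^2 sabins.
Treatment contributes 115.1·0.70 = 80.570 sabins.
New total A_after = 148.230 sabins.
NR = 10·log₁₀(148.230/67.660) = 3.4 dB.

3.4 dB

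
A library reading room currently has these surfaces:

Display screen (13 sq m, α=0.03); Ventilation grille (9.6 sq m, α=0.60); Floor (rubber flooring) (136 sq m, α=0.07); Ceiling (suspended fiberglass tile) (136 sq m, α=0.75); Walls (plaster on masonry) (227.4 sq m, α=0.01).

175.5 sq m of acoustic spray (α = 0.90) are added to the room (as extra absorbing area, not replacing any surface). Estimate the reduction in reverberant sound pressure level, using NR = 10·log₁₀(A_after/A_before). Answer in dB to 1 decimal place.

Total absorption A_before = 13*0.03 + 9.6*0.60 + 136*0.07 + 136*0.75 + 227.4*0.01
  = 0.390 + 5.760 + 9.520 + 102.000 + 2.274 = 119.944 sq m sabins.
Added absorption = 175.5 × 0.90 = 157.950 sabins.
A_after = 119.944 + 157.950 = 277.894 sabins.
Reduction = 10 log₁₀(A_after/A_before) = 10 log₁₀(2.3169) = 3.6 dB.

3.6 dB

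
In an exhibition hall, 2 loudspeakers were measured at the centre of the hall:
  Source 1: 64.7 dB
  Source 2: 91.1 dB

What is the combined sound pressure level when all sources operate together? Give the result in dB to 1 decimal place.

Sum in the linear (power) domain: Σ 10^(Lᵢ/10) = 10^(64.7/10) + 10^(91.1/10) = 1.291e+09.
Back to dB: 10·log₁₀ Σ = 91.1 dB.

91.1 dB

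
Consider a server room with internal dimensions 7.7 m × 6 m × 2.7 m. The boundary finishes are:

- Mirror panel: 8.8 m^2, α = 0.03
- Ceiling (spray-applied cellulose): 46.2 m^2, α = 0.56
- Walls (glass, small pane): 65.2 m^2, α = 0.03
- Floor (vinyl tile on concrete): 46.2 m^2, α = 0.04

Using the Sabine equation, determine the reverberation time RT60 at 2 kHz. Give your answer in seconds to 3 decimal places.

Equivalent absorption area: A = 8.8*0.03 + 46.2*0.56 + 65.2*0.03 + 46.2*0.04 = 29.940 m^2.
Room volume: 124.74 m³.
RT60 = 0.161 · V / A = 0.161 × 124.74 / 29.940 = 0.671 s.

0.671 s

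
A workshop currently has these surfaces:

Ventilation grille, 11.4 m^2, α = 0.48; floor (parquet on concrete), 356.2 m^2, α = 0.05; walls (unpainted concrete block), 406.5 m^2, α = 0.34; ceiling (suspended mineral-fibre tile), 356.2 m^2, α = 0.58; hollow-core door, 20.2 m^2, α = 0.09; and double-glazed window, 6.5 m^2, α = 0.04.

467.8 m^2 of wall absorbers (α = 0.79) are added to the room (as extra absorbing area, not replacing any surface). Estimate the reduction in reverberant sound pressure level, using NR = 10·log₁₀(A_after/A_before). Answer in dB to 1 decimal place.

3.0 dB

Equivalent absorption area: A_before = 11.4*0.48 + 356.2*0.05 + 406.5*0.34 + 356.2*0.58 + 20.2*0.09 + 6.5*0.04 = 370.166 m^2.
Added absorption = 467.8 × 0.79 = 369.562 sabins.
A_after = 370.166 + 369.562 = 739.728 sabins.
NR = 10·log₁₀(739.728/370.166) = 3.0 dB.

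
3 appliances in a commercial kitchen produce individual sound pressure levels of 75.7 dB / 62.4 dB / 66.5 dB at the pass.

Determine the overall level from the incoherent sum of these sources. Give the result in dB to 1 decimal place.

Σ 10^(Lᵢ/10) = 4.336e+07.
Back to dB: 10·log₁₀ Σ = 76.4 dB.

76.4 dB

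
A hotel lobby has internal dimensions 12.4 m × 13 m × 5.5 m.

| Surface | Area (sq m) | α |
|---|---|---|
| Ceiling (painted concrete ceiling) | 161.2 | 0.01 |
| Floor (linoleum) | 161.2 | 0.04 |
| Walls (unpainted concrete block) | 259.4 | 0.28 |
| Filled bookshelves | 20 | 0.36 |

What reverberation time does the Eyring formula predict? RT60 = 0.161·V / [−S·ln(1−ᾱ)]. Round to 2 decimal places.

1.50 s

Total surface area S = 161.2 + 161.2 + 259.4 + 20 = 601.8 sq m.
Σ(Sᵢαᵢ) = 161.2×0.01 + 161.2×0.04 + 259.4×0.28 + 20×0.36 = 87.892.
Mean coefficient ᾱ = A/S = 0.1460.
Eyring denominator: −S ln(1−ᾱ) = 94.979.
V = 12.4 × 13 × 5.5 = 886.6 m³.
T = 0.161·V/[−S·ln(1−ᾱ)] = 0.161·886.6/94.979 = 1.50 s.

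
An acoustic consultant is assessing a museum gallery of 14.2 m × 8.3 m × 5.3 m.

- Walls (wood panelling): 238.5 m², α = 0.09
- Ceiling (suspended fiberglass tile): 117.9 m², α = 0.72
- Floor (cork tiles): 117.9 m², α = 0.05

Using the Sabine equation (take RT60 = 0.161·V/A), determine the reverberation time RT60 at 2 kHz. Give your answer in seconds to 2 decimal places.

A = Σ Sᵢαᵢ = 238.5×0.09 + 117.9×0.72 + 117.9×0.05 = 112.248 sabins.
Volume V = 14.2 × 8.3 × 5.3 = 624.658 m³.
RT60 = 0.161 · V / A = 0.161 × 624.658 / 112.248 = 0.90 s.

0.90 s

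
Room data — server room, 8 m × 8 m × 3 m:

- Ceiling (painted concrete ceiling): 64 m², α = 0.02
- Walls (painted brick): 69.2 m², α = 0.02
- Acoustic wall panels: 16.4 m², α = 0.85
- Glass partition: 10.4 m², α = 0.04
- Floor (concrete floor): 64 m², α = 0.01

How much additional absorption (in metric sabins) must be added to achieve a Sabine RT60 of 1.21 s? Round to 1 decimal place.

Total absorption A₁ = 64·0.02 + 69.2·0.02 + 16.4·0.85 + 10.4·0.04 + 64·0.01
  = 1.280 + 1.384 + 13.940 + 0.416 + 0.640 = 17.660 m² sabins.
For T = 1.21 s, need A₂ = 0.161·V/T = 0.161·192/1.21 = 25.547 sabins.
Additional absorption ΔA = 25.547 − 17.660 = 7.9 sabins.

7.9 sabins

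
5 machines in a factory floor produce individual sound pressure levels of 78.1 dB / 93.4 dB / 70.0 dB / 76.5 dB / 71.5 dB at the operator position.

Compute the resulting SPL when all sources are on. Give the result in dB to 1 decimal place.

93.7 dB

Sum in the linear (power) domain: Σ 10^(Lᵢ/10) = 10^(78.1/10) + 10^(93.4/10) + 10^(70.0/10) + 10^(76.5/10) + 10^(71.5/10) = 2.321e+09.
L_total = 10·log₁₀(2.321e+09) = 93.7 dB.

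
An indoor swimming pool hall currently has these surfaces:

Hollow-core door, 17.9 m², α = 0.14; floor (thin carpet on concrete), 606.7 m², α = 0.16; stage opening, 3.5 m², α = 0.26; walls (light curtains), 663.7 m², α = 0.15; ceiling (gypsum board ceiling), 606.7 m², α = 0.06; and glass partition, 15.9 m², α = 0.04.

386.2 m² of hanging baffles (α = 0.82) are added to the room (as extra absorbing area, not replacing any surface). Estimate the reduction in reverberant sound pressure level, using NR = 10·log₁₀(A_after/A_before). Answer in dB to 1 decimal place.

Summing Sᵢαᵢ: 2.506 + 97.072 + 0.910 + 99.555 + 36.402 + 0.636 → A_before = 237.081 sabins.
Added absorption = 386.2 × 0.82 = 316.684 sabins.
A_after = 237.081 + 316.684 = 553.765 sabins.
Reduction = 10 log₁₀(A_after/A_before) = 10 log₁₀(2.3358) = 3.7 dB.

3.7 dB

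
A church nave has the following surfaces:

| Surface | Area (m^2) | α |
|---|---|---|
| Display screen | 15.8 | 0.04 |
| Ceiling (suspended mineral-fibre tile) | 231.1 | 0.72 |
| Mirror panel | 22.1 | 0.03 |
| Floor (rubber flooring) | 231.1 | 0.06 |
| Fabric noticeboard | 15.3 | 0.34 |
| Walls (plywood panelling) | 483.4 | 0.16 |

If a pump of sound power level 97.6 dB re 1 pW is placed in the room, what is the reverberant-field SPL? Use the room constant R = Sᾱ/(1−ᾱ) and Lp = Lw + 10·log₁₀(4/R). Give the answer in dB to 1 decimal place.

78.1 dB

A = 264.099 sabins; S = 998.8 m^2.
ᾱ = 264.099/998.8 = 0.2644; R = Sᾱ/(1−ᾱ) = 264.099/(1−0.2644) = 359.025 m^2.
Lp = Lw + 10 log₁₀(4/R) = 97.6 -19.53 = 78.1 dB.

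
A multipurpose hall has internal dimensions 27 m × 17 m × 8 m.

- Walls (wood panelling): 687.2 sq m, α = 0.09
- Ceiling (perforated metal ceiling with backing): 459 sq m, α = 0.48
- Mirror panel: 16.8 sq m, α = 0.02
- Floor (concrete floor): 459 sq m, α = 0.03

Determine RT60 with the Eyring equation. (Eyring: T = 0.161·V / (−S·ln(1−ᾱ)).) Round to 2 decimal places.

S = Σ Sᵢ = 1622.0 sq m.
Σ(Sᵢαᵢ) = 687.2×0.09 + 459×0.48 + 16.8×0.02 + 459×0.03 = 296.274.
ᾱ = 296.274 / 1622.0 = 0.1827.
−S·ln(1−ᾱ) = −1622.0 × ln(1 − 0.1827) = 327.237.
V = 27 × 17 × 8 = 3672 m³.
T = 0.161·V/[−S·ln(1−ᾱ)] = 0.161·3672/327.237 = 1.81 s.

1.81 s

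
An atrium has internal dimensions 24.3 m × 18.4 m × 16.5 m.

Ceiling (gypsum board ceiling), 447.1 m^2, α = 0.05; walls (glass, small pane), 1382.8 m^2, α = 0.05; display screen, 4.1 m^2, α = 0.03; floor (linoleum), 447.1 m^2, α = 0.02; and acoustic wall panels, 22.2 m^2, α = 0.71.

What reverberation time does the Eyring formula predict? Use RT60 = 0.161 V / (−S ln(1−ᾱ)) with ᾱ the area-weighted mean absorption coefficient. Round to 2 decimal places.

Total surface area S = 447.1 + 1382.8 + 4.1 + 447.1 + 22.2 = 2303.3 m^2.
Absorption A = 447.1·0.05 + 1382.8·0.05 + 4.1·0.03 + 447.1·0.02 + 22.2·0.71 = 116.322 sabins.
ᾱ = 116.322 / 2303.3 = 0.0505.
Eyring denominator: −S ln(1−ᾱ) = 119.356.
V = 24.3 × 18.4 × 16.5 = 7377.48 m³.
RT60 = 0.161 × 7377.48 / 119.356 = 9.95 s.

9.95 sec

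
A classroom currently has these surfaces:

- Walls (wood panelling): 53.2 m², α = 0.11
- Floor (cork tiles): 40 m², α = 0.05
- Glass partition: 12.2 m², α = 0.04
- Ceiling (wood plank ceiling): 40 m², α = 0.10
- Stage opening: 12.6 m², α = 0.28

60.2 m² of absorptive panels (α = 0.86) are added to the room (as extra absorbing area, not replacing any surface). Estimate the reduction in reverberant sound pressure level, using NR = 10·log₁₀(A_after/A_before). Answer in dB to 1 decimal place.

A_before = Σ Sᵢαᵢ = 53.2*0.11 + 40*0.05 + 12.2*0.04 + 40*0.10 + 12.6*0.28 = 15.868 sabins.
Treatment contributes 60.2·0.86 = 51.772 sabins.
A_after = 15.868 + 51.772 = 67.640 sabins.
Reduction = 10 log₁₀(A_after/A_before) = 10 log₁₀(4.2627) = 6.3 dB.

6.3 dB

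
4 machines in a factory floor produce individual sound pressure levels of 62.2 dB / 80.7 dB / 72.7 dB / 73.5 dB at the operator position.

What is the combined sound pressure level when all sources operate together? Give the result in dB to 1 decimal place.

82.0 dB

Σ 10^(Lᵢ/10) = 1.602e+08.
Combined level = 10 log₁₀(1.602e+08) = 82.0 dB.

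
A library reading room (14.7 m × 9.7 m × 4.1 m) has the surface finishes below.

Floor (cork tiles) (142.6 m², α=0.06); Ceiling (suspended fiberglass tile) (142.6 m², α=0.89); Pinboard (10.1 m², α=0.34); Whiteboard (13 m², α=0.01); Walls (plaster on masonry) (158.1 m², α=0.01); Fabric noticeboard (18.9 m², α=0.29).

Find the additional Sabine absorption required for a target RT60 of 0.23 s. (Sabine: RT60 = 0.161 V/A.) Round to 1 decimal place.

263.1 sabins

Summing Sᵢαᵢ: 8.556 + 126.914 + 3.434 + 0.130 + 1.581 + 5.481 → A₁ = 146.096 sabins.
V = 584.619 m³. Required absorption A₂ = 0.161 × 584.619 / 0.23 = 409.233 sabins.
Shortfall: 409.233 − 146.096 = 263.1 sabins.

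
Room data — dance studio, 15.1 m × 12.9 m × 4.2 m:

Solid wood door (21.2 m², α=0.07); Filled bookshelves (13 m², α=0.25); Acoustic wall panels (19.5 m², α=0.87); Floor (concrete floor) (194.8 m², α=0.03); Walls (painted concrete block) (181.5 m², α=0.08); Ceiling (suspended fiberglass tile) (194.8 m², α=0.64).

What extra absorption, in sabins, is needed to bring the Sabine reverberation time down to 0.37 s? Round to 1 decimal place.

Equivalent absorption area: A₁ = 21.2×0.07 + 13×0.25 + 19.5×0.87 + 194.8×0.03 + 181.5×0.08 + 194.8×0.64 = 166.735 m².
V = 818.118 m³. Required absorption A₂ = 0.161 × 818.118 / 0.37 = 355.992 sabins.
Shortfall: 355.992 − 166.735 = 189.3 sabins.

189.3 sabins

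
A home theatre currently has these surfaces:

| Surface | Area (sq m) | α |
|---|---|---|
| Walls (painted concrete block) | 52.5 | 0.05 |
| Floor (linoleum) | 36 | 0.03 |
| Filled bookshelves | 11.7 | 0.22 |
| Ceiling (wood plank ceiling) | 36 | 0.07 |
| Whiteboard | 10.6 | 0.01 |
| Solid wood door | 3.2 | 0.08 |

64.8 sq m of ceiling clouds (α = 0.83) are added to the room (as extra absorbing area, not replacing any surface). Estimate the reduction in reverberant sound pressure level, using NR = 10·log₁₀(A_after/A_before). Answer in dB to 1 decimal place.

Equivalent absorption area: A_before = 52.5*0.05 + 36*0.03 + 11.7*0.22 + 36*0.07 + 10.6*0.01 + 3.2*0.08 = 9.161 sq m.
Added absorption = 64.8 × 0.83 = 53.784 sabins.
New total A_after = 62.945 sabins.
Reduction = 10 log₁₀(A_after/A_before) = 10 log₁₀(6.8710) = 8.4 dB.

8.4 dB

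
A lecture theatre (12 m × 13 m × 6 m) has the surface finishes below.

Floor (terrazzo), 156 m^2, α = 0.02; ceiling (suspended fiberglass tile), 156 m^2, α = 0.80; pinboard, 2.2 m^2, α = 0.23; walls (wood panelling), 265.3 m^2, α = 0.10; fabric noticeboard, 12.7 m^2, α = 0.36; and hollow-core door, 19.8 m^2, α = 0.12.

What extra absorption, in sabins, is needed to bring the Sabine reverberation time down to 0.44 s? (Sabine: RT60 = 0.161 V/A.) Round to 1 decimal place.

180.6 sabins

Equivalent absorption area: A₁ = 156*0.02 + 156*0.80 + 2.2*0.23 + 265.3*0.10 + 12.7*0.36 + 19.8*0.12 = 161.904 m^2.
Target A₂ = 0.161·936/0.44 = 342.491 sabins (V = 936 m³).
ΔA = A₂ − A₁ = 342.491 − 161.904 = 180.6 sabins.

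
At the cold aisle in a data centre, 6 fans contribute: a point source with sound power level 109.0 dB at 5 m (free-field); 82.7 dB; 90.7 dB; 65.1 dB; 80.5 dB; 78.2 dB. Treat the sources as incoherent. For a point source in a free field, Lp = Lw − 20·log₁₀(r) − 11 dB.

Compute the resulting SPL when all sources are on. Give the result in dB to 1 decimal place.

92.5 dB

Source at 5 m: Lp = 109.0 − 20·log₁₀(5) − 11 = 84.0 dB.
Converting to relative power and adding: 10^(84.0/10) + 10^(82.7/10) + 10^(90.7/10) + 10^(65.1/10) + 10^(80.5/10) + 10^(78.2/10) = 1.794e+09.
Combined level = 10 log₁₀(1.794e+09) = 92.5 dB.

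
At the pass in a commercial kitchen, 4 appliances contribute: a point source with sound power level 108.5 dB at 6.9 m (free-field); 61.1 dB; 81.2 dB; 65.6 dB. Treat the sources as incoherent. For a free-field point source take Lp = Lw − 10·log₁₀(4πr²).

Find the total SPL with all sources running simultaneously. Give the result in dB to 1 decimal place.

84.1 dB

Source at 6.9 m: Lp = 108.5 − 10·log₁₀(4π·6.9²) = 108.5 − 10·log₁₀(598.285) = 80.7 dB.
Sum in the linear (power) domain: Σ 10^(Lᵢ/10) = 10^(80.7/10) + 10^(61.1/10) + 10^(81.2/10) + 10^(65.6/10) = 2.542e+08.
L_total = 10·log₁₀(2.542e+08) = 84.1 dB.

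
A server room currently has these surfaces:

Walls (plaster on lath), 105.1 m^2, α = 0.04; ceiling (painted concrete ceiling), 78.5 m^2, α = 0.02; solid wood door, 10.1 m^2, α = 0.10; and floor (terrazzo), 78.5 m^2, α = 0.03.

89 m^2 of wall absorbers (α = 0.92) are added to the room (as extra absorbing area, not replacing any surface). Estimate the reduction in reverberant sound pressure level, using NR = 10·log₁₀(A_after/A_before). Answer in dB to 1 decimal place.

Summing Sᵢαᵢ: 4.204 + 1.570 + 1.010 + 2.355 → A_before = 9.139 sabins.
Added absorption = 89 × 0.92 = 81.880 sabins.
A_after = 9.139 + 81.880 = 91.019 sabins.
NR = 10·log₁₀(91.019/9.139) = 10.0 dB.

10.0 dB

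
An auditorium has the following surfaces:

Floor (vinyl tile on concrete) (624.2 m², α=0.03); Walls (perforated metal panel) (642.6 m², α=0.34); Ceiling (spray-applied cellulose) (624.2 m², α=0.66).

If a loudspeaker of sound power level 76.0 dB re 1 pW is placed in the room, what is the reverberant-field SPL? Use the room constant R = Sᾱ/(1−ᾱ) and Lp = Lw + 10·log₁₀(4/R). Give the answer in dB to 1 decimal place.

A = 649.182 sabins; S = 1891.0 m².
ᾱ = 649.182/1891.0 = 0.3433; R = Sᾱ/(1−ᾱ) = 649.182/(1−0.3433) = 988.552 m².
Lp = 76.0 + 10·log₁₀(4/988.552) = 76.0 + (-23.93) = 52.1 dB.

52.1 dB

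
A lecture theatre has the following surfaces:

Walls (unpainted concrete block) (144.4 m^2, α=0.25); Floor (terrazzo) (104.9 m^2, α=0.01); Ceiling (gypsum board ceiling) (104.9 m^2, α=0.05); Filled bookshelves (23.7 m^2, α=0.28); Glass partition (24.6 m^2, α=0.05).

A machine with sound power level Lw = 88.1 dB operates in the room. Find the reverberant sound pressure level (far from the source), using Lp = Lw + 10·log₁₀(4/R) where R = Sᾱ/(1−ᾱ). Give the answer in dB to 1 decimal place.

76.5 dB

Σ(Sᵢαᵢ) = 144.4×0.25 + 104.9×0.01 + 104.9×0.05 + 23.7×0.28 + 24.6×0.05 = 50.260; total area S = 402.5 m^2.
ᾱ = 0.1249, so room constant R = A/(1−ᾱ) = 57.433 m^2.
Lp = Lw + 10 log₁₀(4/R) = 88.1 -11.57 = 76.5 dB.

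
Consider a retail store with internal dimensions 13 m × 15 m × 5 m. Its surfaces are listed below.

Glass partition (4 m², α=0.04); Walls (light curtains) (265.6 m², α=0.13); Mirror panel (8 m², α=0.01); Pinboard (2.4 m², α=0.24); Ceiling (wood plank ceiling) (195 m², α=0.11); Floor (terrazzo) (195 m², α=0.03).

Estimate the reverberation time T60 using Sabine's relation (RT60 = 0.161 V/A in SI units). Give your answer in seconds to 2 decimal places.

A = Σ Sᵢαᵢ = 4*0.04 + 265.6*0.13 + 8*0.01 + 2.4*0.24 + 195*0.11 + 195*0.03 = 62.644 sabins.
V = 13·15·5 = 975 m³.
Sabine: RT60 = 0.161 × 975 / 62.644 = 2.51 s.

2.51 s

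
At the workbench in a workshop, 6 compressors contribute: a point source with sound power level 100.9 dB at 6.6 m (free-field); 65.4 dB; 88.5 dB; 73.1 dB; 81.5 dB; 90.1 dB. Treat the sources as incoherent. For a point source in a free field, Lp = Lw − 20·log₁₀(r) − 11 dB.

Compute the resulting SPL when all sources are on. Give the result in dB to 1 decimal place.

92.8 dB

Source at 6.6 m: Lp = 100.9 − 20·log₁₀(6.6) − 11 = 73.5 dB.
Converting to relative power and adding: 10^(73.5/10) + 10^(65.4/10) + 10^(88.5/10) + 10^(73.1/10) + 10^(81.5/10) + 10^(90.1/10) = 1.919e+09.
L_total = 10·log₁₀(1.919e+09) = 92.8 dB.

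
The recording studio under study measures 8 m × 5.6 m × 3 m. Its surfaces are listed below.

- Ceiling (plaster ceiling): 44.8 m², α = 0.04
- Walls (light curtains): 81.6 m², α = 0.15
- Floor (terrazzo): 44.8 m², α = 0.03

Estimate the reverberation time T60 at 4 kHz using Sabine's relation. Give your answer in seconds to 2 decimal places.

Total absorption A = 44.8*0.04 + 81.6*0.15 + 44.8*0.03
  = 1.792 + 12.240 + 1.344 = 15.376 m² sabins.
Volume V = 8 × 5.6 × 3 = 134.4 m³.
Sabine: RT60 = 0.161 × 134.4 / 15.376 = 1.41 s.

1.41 s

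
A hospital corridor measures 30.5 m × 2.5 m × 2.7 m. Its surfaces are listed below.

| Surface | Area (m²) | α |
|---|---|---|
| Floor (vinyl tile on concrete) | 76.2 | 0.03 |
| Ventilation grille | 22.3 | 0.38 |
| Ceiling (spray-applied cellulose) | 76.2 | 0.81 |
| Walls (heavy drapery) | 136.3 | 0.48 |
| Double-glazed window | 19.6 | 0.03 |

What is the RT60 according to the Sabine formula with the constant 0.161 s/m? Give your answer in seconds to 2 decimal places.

Summing Sᵢαᵢ: 2.286 + 8.474 + 61.722 + 65.424 + 0.588 → A = 138.494 sabins.
V = 30.5·2.5·2.7 = 205.875 m³.
T = 0.161 V/A = 0.161·205.875/138.494 = 0.24 s.

0.24 sec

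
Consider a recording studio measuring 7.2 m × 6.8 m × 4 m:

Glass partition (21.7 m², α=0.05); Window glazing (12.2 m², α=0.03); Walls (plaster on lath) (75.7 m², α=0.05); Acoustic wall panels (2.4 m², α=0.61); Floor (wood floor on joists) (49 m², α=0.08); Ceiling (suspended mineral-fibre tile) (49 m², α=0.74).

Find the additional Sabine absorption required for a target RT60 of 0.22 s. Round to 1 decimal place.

96.4 sabins

Summing Sᵢαᵢ: 1.085 + 0.366 + 3.785 + 1.464 + 3.920 + 36.260 → A₁ = 46.880 sabins.
Target A₂ = 0.161·195.84/0.22 = 143.319 sabins (V = 195.84 m³).
Shortfall: 143.319 − 46.880 = 96.4 sabins.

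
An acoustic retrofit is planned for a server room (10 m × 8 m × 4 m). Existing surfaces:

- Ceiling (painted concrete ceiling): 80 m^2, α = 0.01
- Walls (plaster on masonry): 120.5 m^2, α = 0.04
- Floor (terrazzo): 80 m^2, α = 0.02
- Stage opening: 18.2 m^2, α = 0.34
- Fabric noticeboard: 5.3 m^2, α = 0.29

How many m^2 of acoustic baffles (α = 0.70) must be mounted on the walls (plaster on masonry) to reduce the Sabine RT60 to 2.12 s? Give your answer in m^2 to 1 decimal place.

Total absorption A₁ = 80*0.01 + 120.5*0.04 + 80*0.02 + 18.2*0.34 + 5.3*0.29
  = 0.800 + 4.820 + 1.600 + 6.188 + 1.537 = 14.945 m^2 sabins.
V = 320 m³. Target absorption A₂ = 0.161 × 320 / 2.12 = 24.302 sabins.
ΔA needed = 24.302 − 14.945 = 9.357 sabins.
Net gain per m^2: Δα = 0.70 − 0.04 = 0.66.
Area = ΔA/Δα = 9.357/0.66 = 14.2 m^2.

14.2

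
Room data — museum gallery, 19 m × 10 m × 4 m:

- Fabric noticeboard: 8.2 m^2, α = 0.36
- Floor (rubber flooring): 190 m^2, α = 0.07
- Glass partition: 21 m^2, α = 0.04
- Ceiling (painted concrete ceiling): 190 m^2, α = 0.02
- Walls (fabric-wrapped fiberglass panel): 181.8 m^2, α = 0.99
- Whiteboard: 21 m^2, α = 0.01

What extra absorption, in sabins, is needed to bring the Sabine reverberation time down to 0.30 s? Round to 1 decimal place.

A₁ = Σ Sᵢαᵢ = 8.2*0.36 + 190*0.07 + 21*0.04 + 190*0.02 + 181.8*0.99 + 21*0.01 = 201.084 sabins.
V = 760 m³. Required absorption A₂ = 0.161 × 760 / 0.30 = 407.867 sabins.
Additional absorption ΔA = 407.867 − 201.084 = 206.8 sabins.

206.8 sabins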